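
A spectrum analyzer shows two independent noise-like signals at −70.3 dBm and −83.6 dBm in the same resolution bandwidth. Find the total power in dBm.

Convert to linear, add, convert back:
P₁ = 9.33×10⁻¹¹ W, P₂ = 4.37×10⁻¹² W
P_tot = 9.77×10⁻¹¹ W → 10 log₁₀(P_tot / 10⁻³) = −70.1 dBm

−70.1 dBm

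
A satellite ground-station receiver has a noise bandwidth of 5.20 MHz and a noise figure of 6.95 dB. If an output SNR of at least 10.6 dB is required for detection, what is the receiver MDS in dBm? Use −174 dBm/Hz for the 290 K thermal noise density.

−89.3 dBm

Sensitivity = −174 + 10 log₁₀(B) + NF + SNR_min
= −174 + 67.16 + 6.95 + 10.6
= −89.29 dBm → −89.3 dBm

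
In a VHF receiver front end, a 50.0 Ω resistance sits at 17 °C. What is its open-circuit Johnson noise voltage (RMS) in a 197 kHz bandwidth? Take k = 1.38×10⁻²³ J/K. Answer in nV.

397 nV

T = 17 °C + 273.15 = 290.15 K
V_n = √(4kTRB)
4kTRB = 4 × 1.38×10⁻²³ × 290.15 × 5.00×10¹ × 1.97×10⁵ = 1.58×10⁻¹³ V²
V_n = √(1.58×10⁻¹³) = 3.97×10⁻⁷ V = 397 nV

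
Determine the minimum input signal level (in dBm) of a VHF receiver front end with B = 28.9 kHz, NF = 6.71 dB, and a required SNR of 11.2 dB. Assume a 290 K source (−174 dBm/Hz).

Sensitivity = −174 + 10 log₁₀(B) + NF + SNR_min
= −174 + 44.61 + 6.71 + 11.2
= −111.48 dBm → −111.5 dBm

−111.5 dBm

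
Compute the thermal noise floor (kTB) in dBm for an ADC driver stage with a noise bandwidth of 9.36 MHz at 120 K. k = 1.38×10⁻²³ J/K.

P_n = kTB = 1.38×10⁻²³ × 120 × 9.36×10⁶ = 1.55×10⁻¹⁴ W
In dBm: 10 log₁₀(1.55×10⁻¹⁴ / 10⁻³) = −108.1 dBm

−108.1 dBm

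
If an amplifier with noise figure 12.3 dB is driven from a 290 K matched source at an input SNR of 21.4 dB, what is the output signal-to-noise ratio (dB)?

By definition F = SNR_in/SNR_out, so in dB: SNR_out = SNR_in − NF
SNR_out = 21.4 − 12.3 = 9.1 dB

9.1 dB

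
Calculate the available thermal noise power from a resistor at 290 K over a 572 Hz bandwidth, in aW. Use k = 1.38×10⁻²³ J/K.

2.29 aW

P_n = kTB = 1.38×10⁻²³ × 290 × 5.72×10² = 2.29×10⁻¹⁸ W = 2.29 aW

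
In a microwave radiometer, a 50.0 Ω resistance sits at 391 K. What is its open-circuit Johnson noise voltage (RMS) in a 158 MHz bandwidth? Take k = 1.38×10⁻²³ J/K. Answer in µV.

13.1 µV

V_n = √(4kTRB)
4kTRB = 4 × 1.38×10⁻²³ × 391 × 5.00×10¹ × 1.58×10⁸ = 1.71×10⁻¹⁰ V²
V_n = √(1.71×10⁻¹⁰) = 1.31×10⁻⁵ V = 13.1 µV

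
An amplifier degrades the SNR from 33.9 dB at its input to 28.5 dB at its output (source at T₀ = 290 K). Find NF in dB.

NF (dB) = SNR_in(dB) − SNR_out(dB) when the source is at T₀
NF = 33.9 − 28.5 = 5.4 dB

5.4 dB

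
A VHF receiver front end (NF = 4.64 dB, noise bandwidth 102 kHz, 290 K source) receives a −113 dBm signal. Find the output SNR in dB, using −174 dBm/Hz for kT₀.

6.3 dB

Noise floor: N = −174 + 10 log₁₀(B) + NF
10 log₁₀(1.02×10⁵) = 50.09 dB
N = −174 + 50.09 + 4.64 = −119.27 dBm
SNR = P_sig − N = −113 − (−119.27) = 6.27 dB → 6.3 dB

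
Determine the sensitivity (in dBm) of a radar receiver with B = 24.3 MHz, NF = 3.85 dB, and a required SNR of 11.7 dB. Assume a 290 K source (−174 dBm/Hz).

Sensitivity = −174 + 10 log₁₀(B) + NF + SNR_min
= −174 + 73.86 + 3.85 + 11.7
= −84.59 dBm → −84.6 dBm

−84.6 dBm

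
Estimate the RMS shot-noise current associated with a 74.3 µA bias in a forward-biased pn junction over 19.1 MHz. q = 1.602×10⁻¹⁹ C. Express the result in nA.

I_n = √(2qI·B)
2qI·B = 2 × 1.602×10⁻¹⁹ × 7.43×10⁻⁵ × 1.91×10⁷ = 4.55×10⁻¹⁶ A²
I_n = √(4.55×10⁻¹⁶) = 2.13×10⁻⁸ A = 21.3 nA

21.3 nA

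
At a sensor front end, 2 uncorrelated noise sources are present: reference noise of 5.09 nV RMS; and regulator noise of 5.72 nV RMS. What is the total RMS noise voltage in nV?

Uncorrelated sources add in power (mean-square): V_tot = √(ΣV_i²)
V_tot = √[(5.09×10⁻⁹)² + (5.72×10⁻⁹)²] = 7.66×10⁻⁹ V = 7.66 nV

7.66 nV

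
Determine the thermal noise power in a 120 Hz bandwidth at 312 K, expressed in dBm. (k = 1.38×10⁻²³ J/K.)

P_n = kTB = 1.38×10⁻²³ × 312 × 1.20×10² = 5.17×10⁻¹⁹ W
In dBm: 10 log₁₀(5.17×10⁻¹⁹ / 10⁻³) = −152.9 dBm

−152.9 dBm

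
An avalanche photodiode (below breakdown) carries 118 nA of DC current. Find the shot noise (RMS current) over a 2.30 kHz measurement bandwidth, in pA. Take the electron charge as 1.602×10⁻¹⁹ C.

I_n = √(2qI·B)
2qI·B = 2 × 1.602×10⁻¹⁹ × 1.18×10⁻⁷ × 2.30×10³ = 8.70×10⁻²³ A²
I_n = √(8.70×10⁻²³) = 9.33×10⁻¹² A = 9.33 pA

9.33 pA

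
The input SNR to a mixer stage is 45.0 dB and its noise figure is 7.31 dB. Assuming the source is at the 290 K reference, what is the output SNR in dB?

37.69 dB

By definition F = SNR_in/SNR_out, so in dB: SNR_out = SNR_in − NF
SNR_out = 45.0 − 7.31 = 37.69 dB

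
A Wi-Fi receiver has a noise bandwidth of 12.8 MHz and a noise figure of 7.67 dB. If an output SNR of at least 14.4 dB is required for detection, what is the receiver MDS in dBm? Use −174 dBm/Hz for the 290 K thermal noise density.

−80.9 dBm

Sensitivity = −174 + 10 log₁₀(B) + NF + SNR_min
= −174 + 71.07 + 7.67 + 14.4
= −80.86 dBm → −80.9 dBm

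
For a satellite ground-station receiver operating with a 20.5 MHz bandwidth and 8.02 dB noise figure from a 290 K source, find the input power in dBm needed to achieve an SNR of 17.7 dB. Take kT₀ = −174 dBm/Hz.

−75.2 dBm

Sensitivity = −174 + 10 log₁₀(B) + NF + SNR_min
= −174 + 73.12 + 8.02 + 17.7
= −75.16 dBm → −75.2 dBm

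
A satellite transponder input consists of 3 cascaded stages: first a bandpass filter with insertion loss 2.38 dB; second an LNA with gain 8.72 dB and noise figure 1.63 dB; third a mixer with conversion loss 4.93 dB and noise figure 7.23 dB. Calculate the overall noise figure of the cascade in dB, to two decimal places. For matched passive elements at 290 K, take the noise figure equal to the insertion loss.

5.46 dB

Convert to linear (a loss of L dB is a gain of −L dB): F_i = 10^(NF_i/10), G_i = 10^(G_i,dB/10)
  Stage 1: F_1 = 10^(2.38/10) = 1.730, G_1 = 10^(−2.38/10) = 0.5781
  Stage 2: F_2 = 10^(1.63/10) = 1.455, G_2 = 10^(8.72/10) = 7.447
  Stage 3: F_3 = 10^(7.23/10) = 5.284, G_3 = 10^(−4.93/10) = 0.3214
Friis cascade:
  F = 1.730 + (1.455 − 1)/0.5781 + (5.284 − 1)/4.305 = 3.513
NF = 10 log₁₀(3.513) = 5.46 dB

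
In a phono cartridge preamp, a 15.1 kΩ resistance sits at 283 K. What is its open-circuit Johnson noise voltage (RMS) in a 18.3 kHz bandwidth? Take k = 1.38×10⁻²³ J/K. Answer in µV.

2.08 µV

V_n = √(4kTRB)
4kTRB = 4 × 1.38×10⁻²³ × 283 × 1.51×10⁴ × 1.83×10⁴ = 4.32×10⁻¹² V²
V_n = √(4.32×10⁻¹²) = 2.08×10⁻⁶ V = 2.08 µV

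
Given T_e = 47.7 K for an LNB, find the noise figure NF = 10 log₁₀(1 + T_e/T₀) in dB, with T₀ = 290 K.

F = 1 + T_e/T₀ = 1 + 47.7/290 = 1.16448
NF = 10 log₁₀(1.16448) = 0.661 dB

0.661 dB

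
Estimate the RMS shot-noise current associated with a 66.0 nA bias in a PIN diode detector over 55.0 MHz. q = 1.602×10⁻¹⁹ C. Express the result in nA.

I_n = √(2qI·B)
2qI·B = 2 × 1.602×10⁻¹⁹ × 6.60×10⁻⁸ × 5.50×10⁷ = 1.16×10⁻¹⁸ A²
I_n = √(1.16×10⁻¹⁸) = 1.08×10⁻⁹ A = 1.08 nA

1.08 nA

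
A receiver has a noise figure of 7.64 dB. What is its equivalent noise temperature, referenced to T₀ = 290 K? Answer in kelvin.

F = 10^(7.64/10) = 5.80764
T_e = (F − 1)·T₀ = (5.80764 − 1) × 290 = 1394 K

1394 K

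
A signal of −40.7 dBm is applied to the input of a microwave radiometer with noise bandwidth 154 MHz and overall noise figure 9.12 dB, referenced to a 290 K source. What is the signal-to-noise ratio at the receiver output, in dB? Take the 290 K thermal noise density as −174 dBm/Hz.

42.3 dB

Noise floor: N = −174 + 10 log₁₀(B) + NF
10 log₁₀(1.54×10⁸) = 81.88 dB
N = −174 + 81.88 + 9.12 = −83.00 dBm
SNR = P_sig − N = −40.7 − (−83.00) = 42.30 dB → 42.3 dB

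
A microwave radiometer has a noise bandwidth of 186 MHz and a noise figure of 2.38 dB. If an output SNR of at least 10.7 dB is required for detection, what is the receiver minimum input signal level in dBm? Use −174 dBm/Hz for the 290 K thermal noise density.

−78.2 dBm

Sensitivity = −174 + 10 log₁₀(B) + NF + SNR_min
= −174 + 82.7 + 2.38 + 10.7
= −78.22 dBm → −78.2 dBm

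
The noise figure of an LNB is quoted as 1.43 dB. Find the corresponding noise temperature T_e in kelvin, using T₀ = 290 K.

F = 10^(1.43/10) = 1.38995
T_e = (F − 1)·T₀ = (1.38995 − 1) × 290 = 113 K

113 K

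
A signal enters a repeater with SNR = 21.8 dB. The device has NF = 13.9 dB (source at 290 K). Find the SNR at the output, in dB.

7.9 dB

By definition F = SNR_in/SNR_out, so in dB: SNR_out = SNR_in − NF
SNR_out = 21.8 − 13.9 = 7.9 dB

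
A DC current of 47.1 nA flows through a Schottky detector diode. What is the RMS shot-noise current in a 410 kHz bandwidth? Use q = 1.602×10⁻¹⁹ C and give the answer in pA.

I_n = √(2qI·B)
2qI·B = 2 × 1.602×10⁻¹⁹ × 4.71×10⁻⁸ × 4.10×10⁵ = 6.19×10⁻²¹ A²
I_n = √(6.19×10⁻²¹) = 7.87×10⁻¹¹ A = 78.7 pA

78.7 pA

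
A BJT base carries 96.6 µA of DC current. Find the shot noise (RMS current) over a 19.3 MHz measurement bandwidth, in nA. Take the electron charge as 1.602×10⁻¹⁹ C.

24.4 nA

I_n = √(2qI·B)
2qI·B = 2 × 1.602×10⁻¹⁹ × 9.66×10⁻⁵ × 1.93×10⁷ = 5.97×10⁻¹⁶ A²
I_n = √(5.97×10⁻¹⁶) = 2.44×10⁻⁸ A = 24.4 nA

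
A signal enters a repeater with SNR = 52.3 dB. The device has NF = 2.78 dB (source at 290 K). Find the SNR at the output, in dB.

By definition F = SNR_in/SNR_out, so in dB: SNR_out = SNR_in − NF
SNR_out = 52.3 − 2.78 = 49.52 dB

49.52 dB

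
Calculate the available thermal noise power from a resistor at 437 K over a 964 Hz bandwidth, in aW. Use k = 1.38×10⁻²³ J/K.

P_n = kTB = 1.38×10⁻²³ × 437 × 9.64×10² = 5.81×10⁻¹⁸ W = 5.81 aW

5.81 aW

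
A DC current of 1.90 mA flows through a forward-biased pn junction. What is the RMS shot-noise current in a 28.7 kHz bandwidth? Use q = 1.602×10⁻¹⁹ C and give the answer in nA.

4.18 nA

I_n = √(2qI·B)
2qI·B = 2 × 1.602×10⁻¹⁹ × 1.90×10⁻³ × 2.87×10⁴ = 1.75×10⁻¹⁷ A²
I_n = √(1.75×10⁻¹⁷) = 4.18×10⁻⁹ A = 4.18 nA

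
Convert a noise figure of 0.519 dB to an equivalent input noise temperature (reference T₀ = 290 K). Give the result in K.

36.8 K

F = 10^(0.519/10) = 1.12694
T_e = (F − 1)·T₀ = (1.12694 − 1) × 290 = 36.8 K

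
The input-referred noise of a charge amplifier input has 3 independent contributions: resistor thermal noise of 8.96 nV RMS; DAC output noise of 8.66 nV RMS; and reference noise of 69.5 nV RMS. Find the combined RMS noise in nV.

Uncorrelated sources add in power (mean-square): V_tot = √(ΣV_i²)
V_tot = √[(8.96×10⁻⁹)² + (8.66×10⁻⁹)² + (6.95×10⁻⁸)²] = 7.06×10⁻⁸ V = 70.6 nV

70.6 nV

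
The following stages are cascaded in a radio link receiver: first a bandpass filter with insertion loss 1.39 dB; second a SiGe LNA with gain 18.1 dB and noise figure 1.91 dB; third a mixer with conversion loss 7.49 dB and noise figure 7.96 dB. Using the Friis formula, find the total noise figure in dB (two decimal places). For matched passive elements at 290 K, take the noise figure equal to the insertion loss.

3.52 dB

Convert to linear (a loss of L dB is a gain of −L dB): F_i = 10^(NF_i/10), G_i = 10^(G_i,dB/10)
  Stage 1: F_1 = 10^(1.39/10) = 1.377, G_1 = 10^(−1.39/10) = 0.7261
  Stage 2: F_2 = 10^(1.91/10) = 1.552, G_2 = 10^(18.1/10) = 64.57
  Stage 3: F_3 = 10^(7.96/10) = 6.252, G_3 = 10^(−7.49/10) = 0.1782
Friis cascade:
  F = 1.377 + (1.552 − 1)/0.7261 + (6.252 − 1)/46.88 = 2.250
NF = 10 log₁₀(2.250) = 3.52 dB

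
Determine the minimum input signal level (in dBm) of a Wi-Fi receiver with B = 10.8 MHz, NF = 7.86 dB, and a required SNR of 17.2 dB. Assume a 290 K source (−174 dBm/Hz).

−78.6 dBm

Sensitivity = −174 + 10 log₁₀(B) + NF + SNR_min
= −174 + 70.33 + 7.86 + 17.2
= −78.61 dBm → −78.6 dBm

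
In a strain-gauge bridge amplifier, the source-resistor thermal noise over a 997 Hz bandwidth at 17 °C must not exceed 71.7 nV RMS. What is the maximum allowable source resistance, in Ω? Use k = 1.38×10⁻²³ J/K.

T = 17 °C + 273.15 = 290.15 K
Johnson–Nyquist: V_n = √(4kTRB) ⇒ R = V_n² / (4kTB)
4kTB = 4 × 1.38×10⁻²³ × 290.15 × 9.97×10² = 1.60×10⁻¹⁷
R = (7.17×10⁻⁸)² / 1.60×10⁻¹⁷ = 3.22×10² Ω = 322 Ω

322 Ω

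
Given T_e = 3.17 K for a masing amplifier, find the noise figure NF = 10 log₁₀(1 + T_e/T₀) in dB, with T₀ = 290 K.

0.047 dB

F = 1 + T_e/T₀ = 1 + 3.17/290 = 1.01093
NF = 10 log₁₀(1.01093) = 0.047 dB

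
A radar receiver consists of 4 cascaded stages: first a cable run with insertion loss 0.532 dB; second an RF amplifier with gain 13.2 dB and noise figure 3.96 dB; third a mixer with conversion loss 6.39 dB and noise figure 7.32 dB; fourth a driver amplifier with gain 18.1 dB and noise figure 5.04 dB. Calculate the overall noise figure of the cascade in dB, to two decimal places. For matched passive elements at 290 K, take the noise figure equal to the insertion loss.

Convert to linear (a loss of L dB is a gain of −L dB): F_i = 10^(NF_i/10), G_i = 10^(G_i,dB/10)
  Stage 1: F_1 = 10^(0.532/10) = 1.130, G_1 = 10^(−0.532/10) = 0.8847
  Stage 2: F_2 = 10^(3.96/10) = 2.489, G_2 = 10^(13.2/10) = 20.89
  Stage 3: F_3 = 10^(7.32/10) = 5.395, G_3 = 10^(−6.39/10) = 0.2296
  Stage 4: F_4 = 10^(5.04/10) = 3.192, G_4 = 10^(18.1/10) = 64.57
Friis cascade:
  F = 1.130 + (2.489 − 1)/0.8847 + (5.395 − 1)/18.48 + (3.192 − 1)/4.244 = 3.567
NF = 10 log₁₀(3.567) = 5.52 dB

5.52 dB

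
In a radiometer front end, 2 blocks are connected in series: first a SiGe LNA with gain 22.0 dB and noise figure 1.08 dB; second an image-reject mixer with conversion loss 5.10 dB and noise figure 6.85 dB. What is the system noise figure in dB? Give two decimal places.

1.16 dB

Convert to linear (a loss of L dB is a gain of −L dB): F_i = 10^(NF_i/10), G_i = 10^(G_i,dB/10)
  Stage 1: F_1 = 10^(1.08/10) = 1.282, G_1 = 10^(22.0/10) = 158.5
  Stage 2: F_2 = 10^(6.85/10) = 4.842, G_2 = 10^(−5.10/10) = 0.3090
Friis cascade:
  F = 1.282 + (4.842 − 1)/158.5 = 1.307
NF = 10 log₁₀(1.307) = 1.16 dB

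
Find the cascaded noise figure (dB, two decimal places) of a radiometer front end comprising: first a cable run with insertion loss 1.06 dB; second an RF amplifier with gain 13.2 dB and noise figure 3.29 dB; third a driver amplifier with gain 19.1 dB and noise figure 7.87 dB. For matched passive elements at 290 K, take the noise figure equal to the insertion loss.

4.82 dB

Convert to linear (a loss of L dB is a gain of −L dB): F_i = 10^(NF_i/10), G_i = 10^(G_i,dB/10)
  Stage 1: F_1 = 10^(1.06/10) = 1.276, G_1 = 10^(−1.06/10) = 0.7834
  Stage 2: F_2 = 10^(3.29/10) = 2.133, G_2 = 10^(13.2/10) = 20.89
  Stage 3: F_3 = 10^(7.87/10) = 6.124, G_3 = 10^(19.1/10) = 81.28
Friis cascade:
  F = 1.276 + (2.133 − 1)/0.7834 + (6.124 − 1)/16.37 = 3.036
NF = 10 log₁₀(3.036) = 4.82 dB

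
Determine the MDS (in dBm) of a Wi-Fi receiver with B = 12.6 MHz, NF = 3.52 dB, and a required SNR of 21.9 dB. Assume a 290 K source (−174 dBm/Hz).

−77.6 dBm

Sensitivity = −174 + 10 log₁₀(B) + NF + SNR_min
= −174 + 71 + 3.52 + 21.9
= −77.58 dBm → −77.6 dBm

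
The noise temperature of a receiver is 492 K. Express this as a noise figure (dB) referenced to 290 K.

4.31 dB

F = 1 + T_e/T₀ = 1 + 492/290 = 2.69655
NF = 10 log₁₀(2.69655) = 4.31 dB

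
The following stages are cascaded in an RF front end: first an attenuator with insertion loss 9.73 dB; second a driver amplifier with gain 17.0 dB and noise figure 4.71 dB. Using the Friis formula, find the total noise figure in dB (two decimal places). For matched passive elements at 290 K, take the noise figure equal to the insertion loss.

14.44 dB

Convert to linear (a loss of L dB is a gain of −L dB): F_i = 10^(NF_i/10), G_i = 10^(G_i,dB/10)
  Stage 1: F_1 = 10^(9.73/10) = 9.397, G_1 = 10^(−9.73/10) = 0.1064
  Stage 2: F_2 = 10^(4.71/10) = 2.958, G_2 = 10^(17.0/10) = 50.12
Friis cascade:
  F = 9.397 + (2.958 − 1)/0.1064 = 27.80
NF = 10 log₁₀(27.80) = 14.44 dB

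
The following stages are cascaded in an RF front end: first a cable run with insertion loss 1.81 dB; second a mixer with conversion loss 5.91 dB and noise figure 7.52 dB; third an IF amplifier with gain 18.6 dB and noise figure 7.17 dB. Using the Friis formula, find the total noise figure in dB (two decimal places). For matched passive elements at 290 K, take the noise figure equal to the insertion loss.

15.25 dB

Convert to linear (a loss of L dB is a gain of −L dB): F_i = 10^(NF_i/10), G_i = 10^(G_i,dB/10)
  Stage 1: F_1 = 10^(1.81/10) = 1.517, G_1 = 10^(−1.81/10) = 0.6592
  Stage 2: F_2 = 10^(7.52/10) = 5.649, G_2 = 10^(−5.91/10) = 0.2564
  Stage 3: F_3 = 10^(7.17/10) = 5.212, G_3 = 10^(18.6/10) = 72.44
Friis cascade:
  F = 1.517 + (5.649 − 1)/0.6592 + (5.212 − 1)/0.1690 = 33.49
NF = 10 log₁₀(33.49) = 15.25 dB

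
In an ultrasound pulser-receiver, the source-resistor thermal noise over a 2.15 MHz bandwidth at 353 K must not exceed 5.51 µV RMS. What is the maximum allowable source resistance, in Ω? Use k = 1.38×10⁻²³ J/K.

725 Ω

Johnson–Nyquist: V_n = √(4kTRB) ⇒ R = V_n² / (4kTB)
4kTB = 4 × 1.38×10⁻²³ × 353 × 2.15×10⁶ = 4.19×10⁻¹⁴
R = (5.51×10⁻⁶)² / 4.19×10⁻¹⁴ = 7.25×10² Ω = 725 Ω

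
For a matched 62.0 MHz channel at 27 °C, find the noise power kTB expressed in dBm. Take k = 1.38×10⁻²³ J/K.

T = 27 °C + 273.15 = 300.15 K
P_n = kTB = 1.38×10⁻²³ × 300.15 × 6.20×10⁷ = 2.57×10⁻¹³ W
In dBm: 10 log₁₀(2.57×10⁻¹³ / 10⁻³) = −95.9 dBm

−95.9 dBm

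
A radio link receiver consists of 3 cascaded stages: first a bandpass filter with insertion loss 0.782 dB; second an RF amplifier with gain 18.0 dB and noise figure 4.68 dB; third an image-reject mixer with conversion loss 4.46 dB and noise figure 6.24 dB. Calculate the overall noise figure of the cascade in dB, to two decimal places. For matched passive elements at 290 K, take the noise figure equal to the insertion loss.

5.54 dB

Convert to linear (a loss of L dB is a gain of −L dB): F_i = 10^(NF_i/10), G_i = 10^(G_i,dB/10)
  Stage 1: F_1 = 10^(0.782/10) = 1.197, G_1 = 10^(−0.782/10) = 0.8352
  Stage 2: F_2 = 10^(4.68/10) = 2.938, G_2 = 10^(18.0/10) = 63.10
  Stage 3: F_3 = 10^(6.24/10) = 4.207, G_3 = 10^(−4.46/10) = 0.3581
Friis cascade:
  F = 1.197 + (2.938 − 1)/0.8352 + (4.207 − 1)/52.70 = 3.578
NF = 10 log₁₀(3.578) = 5.54 dB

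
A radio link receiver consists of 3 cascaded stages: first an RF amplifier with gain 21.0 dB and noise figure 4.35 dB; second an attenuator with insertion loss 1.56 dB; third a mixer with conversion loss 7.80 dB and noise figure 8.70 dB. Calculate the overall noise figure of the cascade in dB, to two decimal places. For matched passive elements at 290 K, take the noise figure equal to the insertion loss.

4.47 dB

Convert to linear (a loss of L dB is a gain of −L dB): F_i = 10^(NF_i/10), G_i = 10^(G_i,dB/10)
  Stage 1: F_1 = 10^(4.35/10) = 2.723, G_1 = 10^(21.0/10) = 125.9
  Stage 2: F_2 = 10^(1.56/10) = 1.432, G_2 = 10^(−1.56/10) = 0.6982
  Stage 3: F_3 = 10^(8.70/10) = 7.413, G_3 = 10^(−7.80/10) = 0.1660
Friis cascade:
  F = 2.723 + (1.432 − 1)/125.9 + (7.413 − 1)/87.90 = 2.799
NF = 10 log₁₀(2.799) = 4.47 dB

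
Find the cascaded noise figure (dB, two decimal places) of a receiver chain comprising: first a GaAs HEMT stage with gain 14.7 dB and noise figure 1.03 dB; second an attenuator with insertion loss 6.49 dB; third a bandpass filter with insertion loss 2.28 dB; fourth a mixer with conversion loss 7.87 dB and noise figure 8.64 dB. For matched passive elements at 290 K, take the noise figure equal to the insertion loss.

Convert to linear (a loss of L dB is a gain of −L dB): F_i = 10^(NF_i/10), G_i = 10^(G_i,dB/10)
  Stage 1: F_1 = 10^(1.03/10) = 1.268, G_1 = 10^(14.7/10) = 29.51
  Stage 2: F_2 = 10^(6.49/10) = 4.457, G_2 = 10^(−6.49/10) = 0.2244
  Stage 3: F_3 = 10^(2.28/10) = 1.690, G_3 = 10^(−2.28/10) = 0.5916
  Stage 4: F_4 = 10^(8.64/10) = 7.311, G_4 = 10^(−7.87/10) = 0.1633
Friis cascade:
  F = 1.268 + (4.457 − 1)/29.51 + (1.690 − 1)/6.622 + (7.311 − 1)/3.917 = 3.100
NF = 10 log₁₀(3.100) = 4.91 dB

4.91 dB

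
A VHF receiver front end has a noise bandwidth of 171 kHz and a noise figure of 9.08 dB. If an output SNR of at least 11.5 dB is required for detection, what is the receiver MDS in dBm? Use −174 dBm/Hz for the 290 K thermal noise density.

−101.1 dBm

Sensitivity = −174 + 10 log₁₀(B) + NF + SNR_min
= −174 + 52.33 + 9.08 + 11.5
= −101.09 dBm → −101.1 dBm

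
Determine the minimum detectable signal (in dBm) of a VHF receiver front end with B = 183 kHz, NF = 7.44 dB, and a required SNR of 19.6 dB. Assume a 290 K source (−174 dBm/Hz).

−94.3 dBm

Sensitivity = −174 + 10 log₁₀(B) + NF + SNR_min
= −174 + 52.62 + 7.44 + 19.6
= −94.34 dBm → −94.3 dBm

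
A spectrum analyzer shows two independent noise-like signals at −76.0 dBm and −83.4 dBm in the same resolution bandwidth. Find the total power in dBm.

−75.3 dBm

Convert to linear, add, convert back:
P₁ = 2.51×10⁻¹¹ W, P₂ = 4.57×10⁻¹² W
P_tot = 2.97×10⁻¹¹ W → 10 log₁₀(P_tot / 10⁻³) = −75.3 dBm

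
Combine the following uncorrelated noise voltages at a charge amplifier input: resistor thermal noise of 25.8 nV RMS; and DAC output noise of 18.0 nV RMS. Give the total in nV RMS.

Uncorrelated sources add in power (mean-square): V_tot = √(ΣV_i²)
V_tot = √[(2.58×10⁻⁸)² + (1.80×10⁻⁸)²] = 3.15×10⁻⁸ V = 31.5 nV

31.5 nV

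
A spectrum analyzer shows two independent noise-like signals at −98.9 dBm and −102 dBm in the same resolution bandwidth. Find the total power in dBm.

−97.2 dBm

Convert to linear, add, convert back:
P₁ = 1.29×10⁻¹³ W, P₂ = 6.31×10⁻¹⁴ W
P_tot = 1.92×10⁻¹³ W → 10 log₁₀(P_tot / 10⁻³) = −97.2 dBm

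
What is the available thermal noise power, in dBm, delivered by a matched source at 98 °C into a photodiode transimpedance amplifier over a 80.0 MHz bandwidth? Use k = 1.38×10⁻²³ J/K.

T = 98 °C + 273.15 = 371.15 K
P_n = kTB = 1.38×10⁻²³ × 371.15 × 8.00×10⁷ = 4.10×10⁻¹³ W
In dBm: 10 log₁₀(4.10×10⁻¹³ / 10⁻³) = −93.9 dBm

−93.9 dBm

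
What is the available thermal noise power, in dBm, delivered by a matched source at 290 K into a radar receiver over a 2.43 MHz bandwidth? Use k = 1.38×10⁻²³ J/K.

P_n = kTB = 1.38×10⁻²³ × 290 × 2.43×10⁶ = 9.72×10⁻¹⁵ W
In dBm: 10 log₁₀(9.72×10⁻¹⁵ / 10⁻³) = −110.1 dBm

−110.1 dBm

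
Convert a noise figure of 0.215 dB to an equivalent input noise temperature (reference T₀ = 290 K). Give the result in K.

14.7 K

F = 10^(0.215/10) = 1.05075
T_e = (F − 1)·T₀ = (1.05075 − 1) × 290 = 14.7 K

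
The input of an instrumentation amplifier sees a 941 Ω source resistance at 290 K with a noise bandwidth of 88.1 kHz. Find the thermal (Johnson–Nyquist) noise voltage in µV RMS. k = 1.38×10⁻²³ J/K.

1.15 µV

V_n = √(4kTRB)
4kTRB = 4 × 1.38×10⁻²³ × 290 × 9.41×10² × 8.81×10⁴ = 1.33×10⁻¹² V²
V_n = √(1.33×10⁻¹²) = 1.15×10⁻⁶ V = 1.15 µV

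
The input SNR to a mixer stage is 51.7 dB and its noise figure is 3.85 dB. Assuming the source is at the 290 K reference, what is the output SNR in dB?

47.85 dB

By definition F = SNR_in/SNR_out, so in dB: SNR_out = SNR_in − NF
SNR_out = 51.7 − 3.85 = 47.85 dB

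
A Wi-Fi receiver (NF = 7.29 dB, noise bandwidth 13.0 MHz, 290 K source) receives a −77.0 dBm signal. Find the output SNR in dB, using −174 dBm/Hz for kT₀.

Noise floor: N = −174 + 10 log₁₀(B) + NF
10 log₁₀(1.30×10⁷) = 71.14 dB
N = −174 + 71.14 + 7.29 = −95.57 dBm
SNR = P_sig − N = −77.0 − (−95.57) = 18.57 dB → 18.6 dB

18.6 dB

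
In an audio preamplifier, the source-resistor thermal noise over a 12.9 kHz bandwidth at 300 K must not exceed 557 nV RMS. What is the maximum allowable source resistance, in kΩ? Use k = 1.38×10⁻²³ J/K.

Johnson–Nyquist: V_n = √(4kTRB) ⇒ R = V_n² / (4kTB)
4kTB = 4 × 1.38×10⁻²³ × 300 × 1.29×10⁴ = 2.14×10⁻¹⁶
R = (5.57×10⁻⁷)² / 2.14×10⁻¹⁶ = 1.45×10³ Ω = 1.45 kΩ

1.45 kΩ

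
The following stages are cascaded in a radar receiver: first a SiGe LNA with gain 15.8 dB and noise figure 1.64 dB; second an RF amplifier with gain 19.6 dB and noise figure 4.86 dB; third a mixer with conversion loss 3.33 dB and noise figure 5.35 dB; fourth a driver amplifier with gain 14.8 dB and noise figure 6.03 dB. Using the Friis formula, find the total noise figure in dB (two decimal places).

1.81 dB

Convert to linear (a loss of L dB is a gain of −L dB): F_i = 10^(NF_i/10), G_i = 10^(G_i,dB/10)
  Stage 1: F_1 = 10^(1.64/10) = 1.459, G_1 = 10^(15.8/10) = 38.02
  Stage 2: F_2 = 10^(4.86/10) = 3.062, G_2 = 10^(19.6/10) = 91.20
  Stage 3: F_3 = 10^(5.35/10) = 3.428, G_3 = 10^(−3.33/10) = 0.4645
  Stage 4: F_4 = 10^(6.03/10) = 4.009, G_4 = 10^(14.8/10) = 30.20
Friis cascade:
  F = 1.459 + (3.062 − 1)/38.02 + (3.428 − 1)/3467 + (4.009 − 1)/1611 = 1.516
NF = 10 log₁₀(1.516) = 1.81 dB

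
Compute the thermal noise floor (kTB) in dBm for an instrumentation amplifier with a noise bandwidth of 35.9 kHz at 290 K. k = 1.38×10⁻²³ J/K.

−128.4 dBm

P_n = kTB = 1.38×10⁻²³ × 290 × 3.59×10⁴ = 1.44×10⁻¹⁶ W
In dBm: 10 log₁₀(1.44×10⁻¹⁶ / 10⁻³) = −128.4 dBm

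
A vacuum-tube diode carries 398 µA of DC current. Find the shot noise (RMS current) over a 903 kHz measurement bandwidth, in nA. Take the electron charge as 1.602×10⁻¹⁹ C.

I_n = √(2qI·B)
2qI·B = 2 × 1.602×10⁻¹⁹ × 3.98×10⁻⁴ × 9.03×10⁵ = 1.15×10⁻¹⁶ A²
I_n = √(1.15×10⁻¹⁶) = 1.07×10⁻⁸ A = 10.7 nA

10.7 nA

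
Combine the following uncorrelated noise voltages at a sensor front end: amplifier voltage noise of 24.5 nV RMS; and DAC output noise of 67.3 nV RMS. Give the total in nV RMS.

Uncorrelated sources add in power (mean-square): V_tot = √(ΣV_i²)
V_tot = √[(2.45×10⁻⁸)² + (6.73×10⁻⁸)²] = 7.16×10⁻⁸ V = 71.6 nV

71.6 nV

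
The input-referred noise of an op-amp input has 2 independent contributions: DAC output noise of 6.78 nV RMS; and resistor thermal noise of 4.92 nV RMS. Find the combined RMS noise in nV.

8.38 nV

Uncorrelated sources add in power (mean-square): V_tot = √(ΣV_i²)
V_tot = √[(6.78×10⁻⁹)² + (4.92×10⁻⁹)²] = 8.38×10⁻⁹ V = 8.38 nV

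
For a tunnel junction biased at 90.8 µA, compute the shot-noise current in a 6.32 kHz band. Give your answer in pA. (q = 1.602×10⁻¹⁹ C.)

I_n = √(2qI·B)
2qI·B = 2 × 1.602×10⁻¹⁹ × 9.08×10⁻⁵ × 6.32×10³ = 1.84×10⁻¹⁹ A²
I_n = √(1.84×10⁻¹⁹) = 4.29×10⁻¹⁰ A = 429 pA

429 pA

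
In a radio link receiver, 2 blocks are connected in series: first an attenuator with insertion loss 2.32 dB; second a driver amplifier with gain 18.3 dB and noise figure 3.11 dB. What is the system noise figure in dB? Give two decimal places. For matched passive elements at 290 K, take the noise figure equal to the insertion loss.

Convert to linear (a loss of L dB is a gain of −L dB): F_i = 10^(NF_i/10), G_i = 10^(G_i,dB/10)
  Stage 1: F_1 = 10^(2.32/10) = 1.706, G_1 = 10^(−2.32/10) = 0.5861
  Stage 2: F_2 = 10^(3.11/10) = 2.046, G_2 = 10^(18.3/10) = 67.61
Friis cascade:
  F = 1.706 + (2.046 − 1)/0.5861 = 3.491
NF = 10 log₁₀(3.491) = 5.43 dB

5.43 dB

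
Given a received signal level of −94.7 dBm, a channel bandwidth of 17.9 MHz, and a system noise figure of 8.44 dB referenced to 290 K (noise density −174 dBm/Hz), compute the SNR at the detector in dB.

Noise floor: N = −174 + 10 log₁₀(B) + NF
10 log₁₀(1.79×10⁷) = 72.53 dB
N = −174 + 72.53 + 8.44 = −93.03 dBm
SNR = P_sig − N = −94.7 − (−93.03) = −1.67 dB → −1.7 dB

−1.7 dB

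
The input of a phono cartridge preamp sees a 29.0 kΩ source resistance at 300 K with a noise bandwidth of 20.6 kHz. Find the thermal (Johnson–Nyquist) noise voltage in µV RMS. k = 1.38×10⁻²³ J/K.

3.15 µV

V_n = √(4kTRB)
4kTRB = 4 × 1.38×10⁻²³ × 300 × 2.90×10⁴ × 2.06×10⁴ = 9.89×10⁻¹² V²
V_n = √(9.89×10⁻¹²) = 3.15×10⁻⁶ V = 3.15 µV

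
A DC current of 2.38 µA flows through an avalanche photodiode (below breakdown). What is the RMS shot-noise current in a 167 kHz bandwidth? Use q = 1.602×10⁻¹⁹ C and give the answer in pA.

357 pA

I_n = √(2qI·B)
2qI·B = 2 × 1.602×10⁻¹⁹ × 2.38×10⁻⁶ × 1.67×10⁵ = 1.27×10⁻¹⁹ A²
I_n = √(1.27×10⁻¹⁹) = 3.57×10⁻¹⁰ A = 357 pA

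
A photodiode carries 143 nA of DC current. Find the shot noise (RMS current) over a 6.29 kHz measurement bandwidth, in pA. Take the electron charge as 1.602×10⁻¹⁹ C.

17.0 pA

I_n = √(2qI·B)
2qI·B = 2 × 1.602×10⁻¹⁹ × 1.43×10⁻⁷ × 6.29×10³ = 2.88×10⁻²² A²
I_n = √(2.88×10⁻²²) = 1.70×10⁻¹¹ A = 17.0 pA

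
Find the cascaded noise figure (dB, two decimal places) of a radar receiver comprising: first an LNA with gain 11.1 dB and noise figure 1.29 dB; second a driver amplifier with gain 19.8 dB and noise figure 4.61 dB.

Convert to linear (a loss of L dB is a gain of −L dB): F_i = 10^(NF_i/10), G_i = 10^(G_i,dB/10)
  Stage 1: F_1 = 10^(1.29/10) = 1.346, G_1 = 10^(11.1/10) = 12.88
  Stage 2: F_2 = 10^(4.61/10) = 2.891, G_2 = 10^(19.8/10) = 95.50
Friis cascade:
  F = 1.346 + (2.891 − 1)/12.88 = 1.493
NF = 10 log₁₀(1.493) = 1.74 dB

1.74 dB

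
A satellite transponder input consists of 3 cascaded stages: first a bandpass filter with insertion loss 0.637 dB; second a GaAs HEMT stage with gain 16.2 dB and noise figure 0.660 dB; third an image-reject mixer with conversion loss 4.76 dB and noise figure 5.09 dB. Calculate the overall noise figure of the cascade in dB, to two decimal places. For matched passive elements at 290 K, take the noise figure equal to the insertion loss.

Convert to linear (a loss of L dB is a gain of −L dB): F_i = 10^(NF_i/10), G_i = 10^(G_i,dB/10)
  Stage 1: F_1 = 10^(0.637/10) = 1.158, G_1 = 10^(−0.637/10) = 0.8636
  Stage 2: F_2 = 10^(0.660/10) = 1.164, G_2 = 10^(16.2/10) = 41.69
  Stage 3: F_3 = 10^(5.09/10) = 3.228, G_3 = 10^(−4.76/10) = 0.3342
Friis cascade:
  F = 1.158 + (1.164 − 1)/0.8636 + (3.228 − 1)/36.00 = 1.410
NF = 10 log₁₀(1.410) = 1.49 dB

1.49 dB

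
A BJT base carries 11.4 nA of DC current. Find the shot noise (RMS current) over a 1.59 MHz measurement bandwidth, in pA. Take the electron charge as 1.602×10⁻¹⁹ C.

I_n = √(2qI·B)
2qI·B = 2 × 1.602×10⁻¹⁹ × 1.14×10⁻⁸ × 1.59×10⁶ = 5.81×10⁻²¹ A²
I_n = √(5.81×10⁻²¹) = 7.62×10⁻¹¹ A = 76.2 pA

76.2 pA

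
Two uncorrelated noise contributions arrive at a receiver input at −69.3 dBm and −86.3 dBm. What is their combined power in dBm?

−69.2 dBm

Convert to linear, add, convert back:
P₁ = 1.17×10⁻¹⁰ W, P₂ = 2.34×10⁻¹² W
P_tot = 1.20×10⁻¹⁰ W → 10 log₁₀(P_tot / 10⁻³) = −69.2 dBm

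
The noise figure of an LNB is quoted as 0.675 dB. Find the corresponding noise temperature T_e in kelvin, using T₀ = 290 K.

48.8 K

F = 10^(0.675/10) = 1.16815
T_e = (F − 1)·T₀ = (1.16815 − 1) × 290 = 48.8 K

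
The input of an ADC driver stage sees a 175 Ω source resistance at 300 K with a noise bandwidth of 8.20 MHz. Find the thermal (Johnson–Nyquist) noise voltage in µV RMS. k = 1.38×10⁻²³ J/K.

4.87 µV

V_n = √(4kTRB)
4kTRB = 4 × 1.38×10⁻²³ × 300 × 1.75×10² × 8.20×10⁶ = 2.38×10⁻¹¹ V²
V_n = √(2.38×10⁻¹¹) = 4.87×10⁻⁶ V = 4.87 µV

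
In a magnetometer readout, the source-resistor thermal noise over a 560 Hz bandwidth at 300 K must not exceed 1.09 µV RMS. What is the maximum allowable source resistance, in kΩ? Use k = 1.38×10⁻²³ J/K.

128 kΩ

Johnson–Nyquist: V_n = √(4kTRB) ⇒ R = V_n² / (4kTB)
4kTB = 4 × 1.38×10⁻²³ × 300 × 5.60×10² = 9.27×10⁻¹⁸
R = (1.09×10⁻⁶)² / 9.27×10⁻¹⁸ = 1.28×10⁵ Ω = 128 kΩ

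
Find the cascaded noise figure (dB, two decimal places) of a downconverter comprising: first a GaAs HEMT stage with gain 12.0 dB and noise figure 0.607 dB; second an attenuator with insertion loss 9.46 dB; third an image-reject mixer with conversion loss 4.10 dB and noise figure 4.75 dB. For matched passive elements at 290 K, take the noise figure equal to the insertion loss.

Convert to linear (a loss of L dB is a gain of −L dB): F_i = 10^(NF_i/10), G_i = 10^(G_i,dB/10)
  Stage 1: F_1 = 10^(0.607/10) = 1.150, G_1 = 10^(12.0/10) = 15.85
  Stage 2: F_2 = 10^(9.46/10) = 8.831, G_2 = 10^(−9.46/10) = 0.1132
  Stage 3: F_3 = 10^(4.75/10) = 2.985, G_3 = 10^(−4.10/10) = 0.3890
Friis cascade:
  F = 1.150 + (8.831 − 1)/15.85 + (2.985 − 1)/1.795 = 2.750
NF = 10 log₁₀(2.750) = 4.39 dB

4.39 dB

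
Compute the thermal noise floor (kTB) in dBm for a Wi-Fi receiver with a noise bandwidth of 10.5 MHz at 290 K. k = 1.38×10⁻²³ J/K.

−103.8 dBm

P_n = kTB = 1.38×10⁻²³ × 290 × 1.05×10⁷ = 4.20×10⁻¹⁴ W
In dBm: 10 log₁₀(4.20×10⁻¹⁴ / 10⁻³) = −103.8 dBm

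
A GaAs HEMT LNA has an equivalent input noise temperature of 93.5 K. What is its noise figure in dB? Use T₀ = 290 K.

F = 1 + T_e/T₀ = 1 + 93.5/290 = 1.32241
NF = 10 log₁₀(1.32241) = 1.21 dB

1.21 dB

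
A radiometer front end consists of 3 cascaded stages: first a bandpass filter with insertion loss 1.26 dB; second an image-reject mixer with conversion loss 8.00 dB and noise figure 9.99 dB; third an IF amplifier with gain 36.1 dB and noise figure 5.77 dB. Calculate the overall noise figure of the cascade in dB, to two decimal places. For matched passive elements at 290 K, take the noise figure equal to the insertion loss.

15.65 dB

Convert to linear (a loss of L dB is a gain of −L dB): F_i = 10^(NF_i/10), G_i = 10^(G_i,dB/10)
  Stage 1: F_1 = 10^(1.26/10) = 1.337, G_1 = 10^(−1.26/10) = 0.7482
  Stage 2: F_2 = 10^(9.99/10) = 9.977, G_2 = 10^(−8.00/10) = 0.1585
  Stage 3: F_3 = 10^(5.77/10) = 3.776, G_3 = 10^(36.1/10) = 4074
Friis cascade:
  F = 1.337 + (9.977 − 1)/0.7482 + (3.776 − 1)/0.1186 = 36.74
NF = 10 log₁₀(36.74) = 15.65 dB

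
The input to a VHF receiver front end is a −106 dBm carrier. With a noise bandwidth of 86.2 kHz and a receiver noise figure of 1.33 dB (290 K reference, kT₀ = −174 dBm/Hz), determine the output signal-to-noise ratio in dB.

17.3 dB

Noise floor: N = −174 + 10 log₁₀(B) + NF
10 log₁₀(8.62×10⁴) = 49.36 dB
N = −174 + 49.36 + 1.33 = −123.31 dBm
SNR = P_sig − N = −106 − (−123.31) = 17.31 dB → 17.3 dB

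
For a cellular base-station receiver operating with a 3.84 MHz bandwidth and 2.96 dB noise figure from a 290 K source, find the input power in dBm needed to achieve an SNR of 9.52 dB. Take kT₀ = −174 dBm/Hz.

−95.7 dBm

Sensitivity = −174 + 10 log₁₀(B) + NF + SNR_min
= −174 + 65.84 + 2.96 + 9.52
= −95.68 dBm → −95.7 dBm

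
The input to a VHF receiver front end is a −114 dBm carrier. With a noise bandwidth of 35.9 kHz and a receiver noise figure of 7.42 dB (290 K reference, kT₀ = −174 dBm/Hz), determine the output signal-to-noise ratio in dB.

Noise floor: N = −174 + 10 log₁₀(B) + NF
10 log₁₀(3.59×10⁴) = 45.55 dB
N = −174 + 45.55 + 7.42 = −121.03 dBm
SNR = P_sig − N = −114 − (−121.03) = 7.03 dB → 7.0 dB

7.0 dB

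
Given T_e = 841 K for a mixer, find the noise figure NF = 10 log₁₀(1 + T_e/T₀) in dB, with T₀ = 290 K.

F = 1 + T_e/T₀ = 1 + 841/290 = 3.9
NF = 10 log₁₀(3.9) = 5.91 dB

5.91 dB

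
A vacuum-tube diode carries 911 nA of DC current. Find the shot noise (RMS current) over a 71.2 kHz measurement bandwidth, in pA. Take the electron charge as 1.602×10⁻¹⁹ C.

144 pA

I_n = √(2qI·B)
2qI·B = 2 × 1.602×10⁻¹⁹ × 9.11×10⁻⁷ × 7.12×10⁴ = 2.08×10⁻²⁰ A²
I_n = √(2.08×10⁻²⁰) = 1.44×10⁻¹⁰ A = 144 pA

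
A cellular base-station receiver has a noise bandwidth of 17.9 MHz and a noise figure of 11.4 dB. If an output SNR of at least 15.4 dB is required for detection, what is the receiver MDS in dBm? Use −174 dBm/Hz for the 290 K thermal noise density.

−74.7 dBm

Sensitivity = −174 + 10 log₁₀(B) + NF + SNR_min
= −174 + 72.53 + 11.4 + 15.4
= −74.67 dBm → −74.7 dBm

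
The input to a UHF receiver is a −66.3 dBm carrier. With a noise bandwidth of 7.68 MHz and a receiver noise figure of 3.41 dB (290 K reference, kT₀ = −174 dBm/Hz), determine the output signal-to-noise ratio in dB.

Noise floor: N = −174 + 10 log₁₀(B) + NF
10 log₁₀(7.68×10⁶) = 68.85 dB
N = −174 + 68.85 + 3.41 = −101.74 dBm
SNR = P_sig − N = −66.3 − (−101.74) = 35.44 dB → 35.4 dB

35.4 dB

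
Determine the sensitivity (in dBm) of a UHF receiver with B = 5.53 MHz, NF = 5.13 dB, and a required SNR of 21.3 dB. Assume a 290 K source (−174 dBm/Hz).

−80.1 dBm

Sensitivity = −174 + 10 log₁₀(B) + NF + SNR_min
= −174 + 67.43 + 5.13 + 21.3
= −80.14 dBm → −80.1 dBm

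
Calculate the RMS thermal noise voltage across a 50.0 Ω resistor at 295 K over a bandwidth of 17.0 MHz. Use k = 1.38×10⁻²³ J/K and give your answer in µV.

V_n = √(4kTRB)
4kTRB = 4 × 1.38×10⁻²³ × 295 × 5.00×10¹ × 1.70×10⁷ = 1.38×10⁻¹¹ V²
V_n = √(1.38×10⁻¹¹) = 3.72×10⁻⁶ V = 3.72 µV

3.72 µV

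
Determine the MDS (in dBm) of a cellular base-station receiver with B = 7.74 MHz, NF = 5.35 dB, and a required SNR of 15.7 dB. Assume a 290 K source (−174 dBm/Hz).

−84.1 dBm

Sensitivity = −174 + 10 log₁₀(B) + NF + SNR_min
= −174 + 68.89 + 5.35 + 15.7
= −84.06 dBm → −84.1 dBm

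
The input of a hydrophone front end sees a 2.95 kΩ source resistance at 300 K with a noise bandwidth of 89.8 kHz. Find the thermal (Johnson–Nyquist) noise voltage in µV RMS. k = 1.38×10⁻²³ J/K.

2.09 µV

V_n = √(4kTRB)
4kTRB = 4 × 1.38×10⁻²³ × 300 × 2.95×10³ × 8.98×10⁴ = 4.39×10⁻¹² V²
V_n = √(4.39×10⁻¹²) = 2.09×10⁻⁶ V = 2.09 µV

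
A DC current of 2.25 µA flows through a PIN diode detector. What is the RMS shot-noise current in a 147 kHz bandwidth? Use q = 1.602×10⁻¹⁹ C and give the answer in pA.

I_n = √(2qI·B)
2qI·B = 2 × 1.602×10⁻¹⁹ × 2.25×10⁻⁶ × 1.47×10⁵ = 1.06×10⁻¹⁹ A²
I_n = √(1.06×10⁻¹⁹) = 3.26×10⁻¹⁰ A = 326 pA

326 pA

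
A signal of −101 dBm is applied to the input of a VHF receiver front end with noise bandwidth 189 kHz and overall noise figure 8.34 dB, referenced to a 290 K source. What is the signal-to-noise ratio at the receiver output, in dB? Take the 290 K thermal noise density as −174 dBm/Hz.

Noise floor: N = −174 + 10 log₁₀(B) + NF
10 log₁₀(1.89×10⁵) = 52.76 dB
N = −174 + 52.76 + 8.34 = −112.90 dBm
SNR = P_sig − N = −101 − (−112.90) = 11.90 dB → 11.9 dB

11.9 dB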